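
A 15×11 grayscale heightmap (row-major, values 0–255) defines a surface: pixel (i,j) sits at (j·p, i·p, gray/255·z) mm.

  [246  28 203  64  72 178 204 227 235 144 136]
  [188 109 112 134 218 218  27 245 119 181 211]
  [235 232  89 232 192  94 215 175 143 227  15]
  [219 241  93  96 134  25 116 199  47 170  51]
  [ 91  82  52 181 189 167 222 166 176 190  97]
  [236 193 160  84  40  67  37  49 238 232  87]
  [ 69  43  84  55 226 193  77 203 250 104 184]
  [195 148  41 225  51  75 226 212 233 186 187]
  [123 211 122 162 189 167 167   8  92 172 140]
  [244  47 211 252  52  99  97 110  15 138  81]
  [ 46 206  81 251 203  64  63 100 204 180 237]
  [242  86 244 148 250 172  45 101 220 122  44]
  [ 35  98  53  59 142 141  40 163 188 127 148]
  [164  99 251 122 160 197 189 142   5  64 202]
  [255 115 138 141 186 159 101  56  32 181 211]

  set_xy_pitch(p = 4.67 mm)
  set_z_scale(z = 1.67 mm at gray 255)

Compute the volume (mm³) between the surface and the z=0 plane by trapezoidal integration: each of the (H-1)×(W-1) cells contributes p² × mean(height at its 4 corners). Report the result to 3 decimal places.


2836.614

height_mm = gray/255 × 1.67; cell vol = 4.67² × mean(4 corners)
unit = 4.67² × 1.67 / (4×255) = 0.0357067 mm³ per gray-sum
row 0: Σ corner-gray over 10 cells = 6217  → 221.9887
row 1: Σ corner-gray over 10 cells = 6573  → 234.7003
row 2: Σ corner-gray over 10 cells = 5960  → 212.8121
row 3: Σ corner-gray over 10 cells = 5550  → 198.1723
row 4: Σ corner-gray over 10 cells = 5561  → 198.5651
row 5: Σ corner-gray over 10 cells = 5246  → 187.3175
row 6: Σ corner-gray over 10 cells = 5899  → 210.6340
row 7: Σ corner-gray over 10 cells = 6019  → 214.9188
row 8: Σ corner-gray over 10 cells = 5210  → 186.0321
row 9: Σ corner-gray over 10 cells = 5354  → 191.1738
row 10: Σ corner-gray over 10 cells = 6049  → 215.9900
row 11: Σ corner-gray over 10 cells = 5267  → 188.0673
row 12: Σ corner-gray over 10 cells = 5029  → 179.5691
row 13: Σ corner-gray over 10 cells = 5508  → 196.6727
Σ rows: total corner-gray = 79442  → 2836.6139 mm³


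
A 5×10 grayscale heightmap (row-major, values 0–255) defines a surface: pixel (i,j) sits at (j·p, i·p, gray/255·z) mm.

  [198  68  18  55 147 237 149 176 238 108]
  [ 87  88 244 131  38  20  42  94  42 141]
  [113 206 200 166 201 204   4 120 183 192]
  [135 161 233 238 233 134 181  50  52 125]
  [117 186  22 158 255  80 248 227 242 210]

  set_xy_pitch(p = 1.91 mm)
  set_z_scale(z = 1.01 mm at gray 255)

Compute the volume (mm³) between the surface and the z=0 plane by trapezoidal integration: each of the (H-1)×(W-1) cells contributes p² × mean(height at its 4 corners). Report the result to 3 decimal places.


73.298

height_mm = gray/255 × 1.01; cell vol = 1.91² × mean(4 corners)
unit = 1.91² × 1.01 / (4×255) = 0.00361233 mm³ per gray-sum
row 0: Σ corner-gray over 9 cells = 4108  → 14.8395
row 1: Σ corner-gray over 9 cells = 4499  → 16.2519
row 2: Σ corner-gray over 9 cells = 5697  → 20.5795
row 3: Σ corner-gray over 9 cells = 5987  → 21.6270
Σ rows: total corner-gray = 20291  → 73.2979 mm³


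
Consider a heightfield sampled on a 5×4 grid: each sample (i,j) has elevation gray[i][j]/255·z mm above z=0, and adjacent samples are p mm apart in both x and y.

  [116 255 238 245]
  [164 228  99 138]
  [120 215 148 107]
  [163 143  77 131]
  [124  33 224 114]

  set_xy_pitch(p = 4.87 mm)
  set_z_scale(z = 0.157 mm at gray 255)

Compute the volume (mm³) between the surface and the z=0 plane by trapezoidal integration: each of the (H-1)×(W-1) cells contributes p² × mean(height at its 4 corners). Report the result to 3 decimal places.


26.959

height_mm = gray/255 × 0.157; cell vol = 4.87² × mean(4 corners)
unit = 4.87² × 0.157 / (4×255) = 0.00365054 mm³ per gray-sum
row 0: Σ corner-gray over 3 cells = 2303  → 8.4072
row 1: Σ corner-gray over 3 cells = 1909  → 6.9689
row 2: Σ corner-gray over 3 cells = 1687  → 6.1585
row 3: Σ corner-gray over 3 cells = 1486  → 5.4247
Σ rows: total corner-gray = 7385  → 26.9593 mm³


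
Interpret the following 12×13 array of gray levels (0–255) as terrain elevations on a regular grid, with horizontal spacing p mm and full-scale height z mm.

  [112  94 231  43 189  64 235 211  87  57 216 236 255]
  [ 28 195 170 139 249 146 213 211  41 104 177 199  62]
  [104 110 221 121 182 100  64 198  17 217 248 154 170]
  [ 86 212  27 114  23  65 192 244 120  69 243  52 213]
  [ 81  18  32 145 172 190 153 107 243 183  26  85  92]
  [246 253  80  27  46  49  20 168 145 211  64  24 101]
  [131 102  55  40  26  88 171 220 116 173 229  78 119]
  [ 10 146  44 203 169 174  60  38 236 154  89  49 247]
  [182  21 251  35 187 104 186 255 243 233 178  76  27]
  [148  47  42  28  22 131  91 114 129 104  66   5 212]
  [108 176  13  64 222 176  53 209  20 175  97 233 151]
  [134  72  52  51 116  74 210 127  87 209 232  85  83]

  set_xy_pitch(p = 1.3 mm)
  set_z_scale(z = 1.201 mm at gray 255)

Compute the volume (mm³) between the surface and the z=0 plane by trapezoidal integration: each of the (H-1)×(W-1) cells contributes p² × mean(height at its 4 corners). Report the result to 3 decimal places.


133.864

height_mm = gray/255 × 1.201; cell vol = 1.3² × mean(4 corners)
unit = 1.3² × 1.201 / (4×255) = 0.00198989 mm³ per gray-sum
row 0: Σ corner-gray over 12 cells = 7471  → 14.8665
row 1: Σ corner-gray over 12 cells = 7316  → 14.5581
row 2: Σ corner-gray over 12 cells = 6559  → 13.0517
row 3: Σ corner-gray over 12 cells = 5902  → 11.7443
row 4: Σ corner-gray over 12 cells = 5402  → 10.7494
row 5: Σ corner-gray over 12 cells = 5367  → 10.6798
row 6: Σ corner-gray over 12 cells = 5827  → 11.5951
row 7: Σ corner-gray over 12 cells = 6728  → 13.3880
row 8: Σ corner-gray over 12 cells = 5665  → 11.2727
row 9: Σ corner-gray over 12 cells = 5053  → 10.0549
row 10: Σ corner-gray over 12 cells = 5982  → 11.9035
Σ rows: total corner-gray = 67272  → 133.8640 mm³


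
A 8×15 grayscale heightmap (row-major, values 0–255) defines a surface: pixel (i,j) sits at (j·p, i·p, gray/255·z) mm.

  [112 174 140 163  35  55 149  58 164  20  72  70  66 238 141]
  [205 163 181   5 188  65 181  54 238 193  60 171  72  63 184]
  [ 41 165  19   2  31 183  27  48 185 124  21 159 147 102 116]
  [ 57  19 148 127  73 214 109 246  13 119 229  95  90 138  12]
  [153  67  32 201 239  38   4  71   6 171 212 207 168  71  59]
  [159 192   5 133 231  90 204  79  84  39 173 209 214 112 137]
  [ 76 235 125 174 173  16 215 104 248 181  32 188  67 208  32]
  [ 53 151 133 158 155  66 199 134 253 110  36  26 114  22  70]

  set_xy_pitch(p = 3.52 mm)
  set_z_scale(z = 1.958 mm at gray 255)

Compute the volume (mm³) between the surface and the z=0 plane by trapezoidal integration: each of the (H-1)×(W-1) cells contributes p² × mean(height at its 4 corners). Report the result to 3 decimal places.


1129.774

height_mm = gray/255 × 1.958; cell vol = 3.52² × mean(4 corners)
unit = 3.52² × 1.958 / (4×255) = 0.0237847 mm³ per gray-sum
row 0: Σ corner-gray over 14 cells = 6718  → 159.7857
row 1: Σ corner-gray over 14 cells = 6240  → 148.4166
row 2: Σ corner-gray over 14 cells = 5892  → 140.1395
row 3: Σ corner-gray over 14 cells = 6495  → 154.4817
row 4: Σ corner-gray over 14 cells = 7012  → 166.7784
row 5: Σ corner-gray over 14 cells = 7866  → 187.0905
row 6: Σ corner-gray over 14 cells = 7277  → 173.0813
Σ rows: total corner-gray = 47500  → 1129.7737 mm³


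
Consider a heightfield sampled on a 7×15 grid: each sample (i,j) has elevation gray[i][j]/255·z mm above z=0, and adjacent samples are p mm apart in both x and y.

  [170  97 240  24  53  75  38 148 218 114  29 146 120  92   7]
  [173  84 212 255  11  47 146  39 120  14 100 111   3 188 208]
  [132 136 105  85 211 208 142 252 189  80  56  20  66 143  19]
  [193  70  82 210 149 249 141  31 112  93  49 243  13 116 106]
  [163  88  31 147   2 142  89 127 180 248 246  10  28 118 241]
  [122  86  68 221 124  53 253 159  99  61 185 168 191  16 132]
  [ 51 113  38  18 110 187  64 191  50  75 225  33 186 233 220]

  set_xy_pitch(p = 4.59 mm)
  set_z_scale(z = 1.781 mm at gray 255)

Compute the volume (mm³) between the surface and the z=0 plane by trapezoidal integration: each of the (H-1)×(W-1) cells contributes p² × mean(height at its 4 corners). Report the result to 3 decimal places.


height_mm = gray/255 × 1.781; cell vol = 4.59² × mean(4 corners)
unit = 4.59² × 1.781 / (4×255) = 0.0367866 mm³ per gray-sum
row 0: Σ corner-gray over 14 cells = 6006  → 220.9400
row 1: Σ corner-gray over 14 cells = 6578  → 241.9820
row 2: Σ corner-gray over 14 cells = 6952  → 255.7401
row 3: Σ corner-gray over 14 cells = 6731  → 247.6103
row 4: Σ corner-gray over 14 cells = 6938  → 255.2251
row 5: Σ corner-gray over 14 cells = 6939  → 255.2619
Σ rows: total corner-gray = 40144  → 1476.7595 mm³

1476.759


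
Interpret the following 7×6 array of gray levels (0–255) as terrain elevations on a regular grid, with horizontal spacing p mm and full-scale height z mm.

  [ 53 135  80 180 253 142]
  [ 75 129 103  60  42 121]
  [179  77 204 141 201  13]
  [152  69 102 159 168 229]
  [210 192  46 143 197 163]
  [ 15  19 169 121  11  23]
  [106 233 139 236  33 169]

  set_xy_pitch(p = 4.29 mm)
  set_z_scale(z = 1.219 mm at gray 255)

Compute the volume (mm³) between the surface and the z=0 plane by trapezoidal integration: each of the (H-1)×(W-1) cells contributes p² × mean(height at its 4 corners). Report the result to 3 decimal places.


325.962

height_mm = gray/255 × 1.219; cell vol = 4.29² × mean(4 corners)
unit = 4.29² × 1.219 / (4×255) = 0.0219947 mm³ per gray-sum
row 0: Σ corner-gray over 5 cells = 2355  → 51.7975
row 1: Σ corner-gray over 5 cells = 2302  → 50.6318
row 2: Σ corner-gray over 5 cells = 2815  → 61.9151
row 3: Σ corner-gray over 5 cells = 2906  → 63.9166
row 4: Σ corner-gray over 5 cells = 2207  → 48.5423
row 5: Σ corner-gray over 5 cells = 2235  → 49.1582
Σ rows: total corner-gray = 14820  → 325.9615 mm³


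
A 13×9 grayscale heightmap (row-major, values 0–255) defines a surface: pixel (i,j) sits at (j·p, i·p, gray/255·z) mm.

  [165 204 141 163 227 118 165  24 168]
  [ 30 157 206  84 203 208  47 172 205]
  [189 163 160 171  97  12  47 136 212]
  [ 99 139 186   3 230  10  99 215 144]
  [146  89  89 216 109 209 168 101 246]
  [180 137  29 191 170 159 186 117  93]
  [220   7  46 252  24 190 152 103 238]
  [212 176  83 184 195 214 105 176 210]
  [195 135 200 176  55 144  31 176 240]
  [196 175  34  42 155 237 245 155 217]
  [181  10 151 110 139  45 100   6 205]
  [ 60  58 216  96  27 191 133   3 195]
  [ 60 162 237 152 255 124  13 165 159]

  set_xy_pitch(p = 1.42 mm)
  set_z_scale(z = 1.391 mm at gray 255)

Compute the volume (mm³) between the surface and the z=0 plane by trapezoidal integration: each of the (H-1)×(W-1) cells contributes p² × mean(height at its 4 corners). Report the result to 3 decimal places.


143.392

height_mm = gray/255 × 1.391; cell vol = 1.42² × mean(4 corners)
unit = 1.42² × 1.391 / (4×255) = 0.00274982 mm³ per gray-sum
row 0: Σ corner-gray over 8 cells = 4806  → 13.2156
row 1: Σ corner-gray over 8 cells = 4362  → 11.9947
row 2: Σ corner-gray over 8 cells = 3980  → 10.9443
row 3: Σ corner-gray over 8 cells = 4361  → 11.9919
row 4: Σ corner-gray over 8 cells = 4605  → 12.6629
row 5: Σ corner-gray over 8 cells = 4257  → 11.7060
row 6: Σ corner-gray over 8 cells = 4694  → 12.9076
row 7: Σ corner-gray over 8 cells = 4957  → 13.6308
row 8: Σ corner-gray over 8 cells = 4768  → 13.1111
row 9: Σ corner-gray over 8 cells = 4007  → 11.0185
row 10: Σ corner-gray over 8 cells = 3211  → 8.8297
row 11: Σ corner-gray over 8 cells = 4138  → 11.3787
Σ rows: total corner-gray = 52146  → 143.3919 mm³


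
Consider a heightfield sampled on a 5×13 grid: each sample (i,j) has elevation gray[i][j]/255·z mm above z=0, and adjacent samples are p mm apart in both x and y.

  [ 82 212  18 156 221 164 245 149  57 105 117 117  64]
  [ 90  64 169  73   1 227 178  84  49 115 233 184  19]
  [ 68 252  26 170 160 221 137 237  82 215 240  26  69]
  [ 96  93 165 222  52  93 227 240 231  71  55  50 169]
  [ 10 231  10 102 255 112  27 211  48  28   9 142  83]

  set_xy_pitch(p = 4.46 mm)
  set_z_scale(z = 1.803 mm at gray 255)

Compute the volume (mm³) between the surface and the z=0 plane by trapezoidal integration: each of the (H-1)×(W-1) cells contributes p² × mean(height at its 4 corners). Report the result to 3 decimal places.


height_mm = gray/255 × 1.803; cell vol = 4.46² × mean(4 corners)
unit = 4.46² × 1.803 / (4×255) = 0.0351613 mm³ per gray-sum
row 0: Σ corner-gray over 12 cells = 6131  → 215.5741
row 1: Σ corner-gray over 12 cells = 6532  → 229.6738
row 2: Σ corner-gray over 12 cells = 6932  → 243.7383
row 3: Σ corner-gray over 12 cells = 5706  → 200.6305
Σ rows: total corner-gray = 25301  → 889.6168 mm³

889.617


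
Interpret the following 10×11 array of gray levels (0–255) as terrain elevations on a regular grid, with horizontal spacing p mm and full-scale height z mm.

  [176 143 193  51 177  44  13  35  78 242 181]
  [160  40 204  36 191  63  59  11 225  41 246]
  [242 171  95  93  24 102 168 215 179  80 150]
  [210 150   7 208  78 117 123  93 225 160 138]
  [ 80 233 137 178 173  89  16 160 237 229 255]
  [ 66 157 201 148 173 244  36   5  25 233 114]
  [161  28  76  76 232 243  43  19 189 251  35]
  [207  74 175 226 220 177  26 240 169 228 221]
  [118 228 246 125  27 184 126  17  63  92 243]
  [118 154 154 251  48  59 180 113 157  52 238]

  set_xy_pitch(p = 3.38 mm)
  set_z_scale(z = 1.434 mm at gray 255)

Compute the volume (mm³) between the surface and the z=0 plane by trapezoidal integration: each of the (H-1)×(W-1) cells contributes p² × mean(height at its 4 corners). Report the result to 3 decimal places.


784.132

height_mm = gray/255 × 1.434; cell vol = 3.38² × mean(4 corners)
unit = 3.38² × 1.434 / (4×255) = 0.0160614 mm³ per gray-sum
row 0: Σ corner-gray over 10 cells = 4455  → 71.5534
row 1: Σ corner-gray over 10 cells = 4792  → 76.9660
row 2: Σ corner-gray over 10 cells = 5316  → 85.3822
row 3: Σ corner-gray over 10 cells = 5909  → 94.9066
row 4: Σ corner-gray over 10 cells = 5863  → 94.1678
row 5: Σ corner-gray over 10 cells = 5134  → 82.4590
row 6: Σ corner-gray over 10 cells = 6008  → 96.4967
row 7: Σ corner-gray over 10 cells = 6075  → 97.5728
row 8: Σ corner-gray over 10 cells = 5269  → 84.6273
Σ rows: total corner-gray = 48821  → 784.1318 mm³


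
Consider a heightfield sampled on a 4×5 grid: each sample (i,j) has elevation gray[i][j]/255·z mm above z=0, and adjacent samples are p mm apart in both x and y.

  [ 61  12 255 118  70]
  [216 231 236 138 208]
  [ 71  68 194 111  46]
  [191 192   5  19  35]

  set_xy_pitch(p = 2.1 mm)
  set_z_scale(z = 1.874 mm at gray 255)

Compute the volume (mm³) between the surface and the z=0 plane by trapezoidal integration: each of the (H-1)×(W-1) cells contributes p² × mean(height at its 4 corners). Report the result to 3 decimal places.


height_mm = gray/255 × 1.874; cell vol = 2.1² × mean(4 corners)
unit = 2.1² × 1.874 / (4×255) = 0.00810229 mm³ per gray-sum
row 0: Σ corner-gray over 4 cells = 2535  → 20.5393
row 1: Σ corner-gray over 4 cells = 2497  → 20.2314
row 2: Σ corner-gray over 4 cells = 1521  → 12.3236
Σ rows: total corner-gray = 6553  → 53.0943 mm³

53.094


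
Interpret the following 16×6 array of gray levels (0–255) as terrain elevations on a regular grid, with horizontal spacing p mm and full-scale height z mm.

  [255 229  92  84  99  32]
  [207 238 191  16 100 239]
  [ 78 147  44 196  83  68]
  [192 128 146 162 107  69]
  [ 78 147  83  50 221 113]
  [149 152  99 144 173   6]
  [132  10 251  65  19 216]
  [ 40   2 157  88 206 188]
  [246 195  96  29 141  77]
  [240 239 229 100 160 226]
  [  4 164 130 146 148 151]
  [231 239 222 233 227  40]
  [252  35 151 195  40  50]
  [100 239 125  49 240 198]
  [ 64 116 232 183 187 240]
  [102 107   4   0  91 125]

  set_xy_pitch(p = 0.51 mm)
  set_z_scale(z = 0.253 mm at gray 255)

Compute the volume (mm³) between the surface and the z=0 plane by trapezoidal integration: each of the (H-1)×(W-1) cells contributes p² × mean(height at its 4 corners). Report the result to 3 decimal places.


2.669

height_mm = gray/255 × 0.253; cell vol = 0.51² × mean(4 corners)
unit = 0.51² × 0.253 / (4×255) = 6.4515e-05 mm³ per gray-sum
row 0: Σ corner-gray over 5 cells = 2831  → 0.1826
row 1: Σ corner-gray over 5 cells = 2622  → 0.1692
row 2: Σ corner-gray over 5 cells = 2433  → 0.1570
row 3: Σ corner-gray over 5 cells = 2540  → 0.1639
row 4: Σ corner-gray over 5 cells = 2484  → 0.1603
row 5: Σ corner-gray over 5 cells = 2329  → 0.1503
row 6: Σ corner-gray over 5 cells = 2172  → 0.1401
row 7: Σ corner-gray over 5 cells = 2379  → 0.1535
row 8: Σ corner-gray over 5 cells = 3167  → 0.2043
row 9: Σ corner-gray over 5 cells = 3253  → 0.2099
row 10: Σ corner-gray over 5 cells = 3444  → 0.2222
row 11: Σ corner-gray over 5 cells = 3257  → 0.2101
row 12: Σ corner-gray over 5 cells = 2748  → 0.1773
row 13: Σ corner-gray over 5 cells = 3344  → 0.2157
row 14: Σ corner-gray over 5 cells = 2371  → 0.1530
Σ rows: total corner-gray = 41374  → 2.6692 mm³


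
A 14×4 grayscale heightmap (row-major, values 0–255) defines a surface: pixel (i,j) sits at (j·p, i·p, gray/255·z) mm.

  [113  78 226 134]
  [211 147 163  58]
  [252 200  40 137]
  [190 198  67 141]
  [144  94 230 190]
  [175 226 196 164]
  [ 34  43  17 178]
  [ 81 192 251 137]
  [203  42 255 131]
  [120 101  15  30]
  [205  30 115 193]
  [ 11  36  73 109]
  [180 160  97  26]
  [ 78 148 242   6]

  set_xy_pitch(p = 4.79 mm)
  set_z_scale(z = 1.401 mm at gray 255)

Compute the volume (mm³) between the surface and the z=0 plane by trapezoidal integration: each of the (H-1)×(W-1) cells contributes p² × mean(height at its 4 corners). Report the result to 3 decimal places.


638.828

height_mm = gray/255 × 1.401; cell vol = 4.79² × mean(4 corners)
unit = 4.79² × 1.401 / (4×255) = 0.0315144 mm³ per gray-sum
row 0: Σ corner-gray over 3 cells = 1744  → 54.9611
row 1: Σ corner-gray over 3 cells = 1758  → 55.4023
row 2: Σ corner-gray over 3 cells = 1730  → 54.5199
row 3: Σ corner-gray over 3 cells = 1843  → 58.0810
row 4: Σ corner-gray over 3 cells = 2165  → 68.2287
row 5: Σ corner-gray over 3 cells = 1515  → 47.7443
row 6: Σ corner-gray over 3 cells = 1436  → 45.2547
row 7: Σ corner-gray over 3 cells = 2032  → 64.0373
row 8: Σ corner-gray over 3 cells = 1310  → 41.2839
row 9: Σ corner-gray over 3 cells = 1070  → 33.7204
row 10: Σ corner-gray over 3 cells = 1026  → 32.3338
row 11: Σ corner-gray over 3 cells = 1058  → 33.3422
row 12: Σ corner-gray over 3 cells = 1584  → 49.9188
Σ rows: total corner-gray = 20271  → 638.8283 mm³


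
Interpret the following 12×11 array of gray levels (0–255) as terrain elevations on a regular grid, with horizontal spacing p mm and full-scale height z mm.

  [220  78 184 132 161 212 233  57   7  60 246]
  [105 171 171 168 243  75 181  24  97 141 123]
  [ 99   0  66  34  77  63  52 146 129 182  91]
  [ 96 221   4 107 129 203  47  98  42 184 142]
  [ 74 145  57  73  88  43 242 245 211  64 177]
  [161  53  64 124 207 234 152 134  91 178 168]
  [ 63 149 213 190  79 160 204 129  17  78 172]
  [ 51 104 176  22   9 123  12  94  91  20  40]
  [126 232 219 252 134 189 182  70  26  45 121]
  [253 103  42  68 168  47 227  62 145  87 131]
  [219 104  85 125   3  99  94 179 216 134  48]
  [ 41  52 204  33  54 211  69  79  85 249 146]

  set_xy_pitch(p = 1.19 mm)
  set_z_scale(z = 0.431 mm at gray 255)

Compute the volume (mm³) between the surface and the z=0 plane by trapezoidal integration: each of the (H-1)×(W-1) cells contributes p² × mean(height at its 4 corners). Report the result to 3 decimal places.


31.451

height_mm = gray/255 × 0.431; cell vol = 1.19² × mean(4 corners)
unit = 1.19² × 0.431 / (4×255) = 0.000598372 mm³ per gray-sum
row 0: Σ corner-gray over 10 cells = 5484  → 3.2815
row 1: Σ corner-gray over 10 cells = 4458  → 2.6675
row 2: Σ corner-gray over 10 cells = 3996  → 2.3911
row 3: Σ corner-gray over 10 cells = 4895  → 2.9290
row 4: Σ corner-gray over 10 cells = 5390  → 3.2252
row 5: Σ corner-gray over 10 cells = 5476  → 3.2767
row 6: Σ corner-gray over 10 cells = 4066  → 2.4330
row 7: Σ corner-gray over 10 cells = 4338  → 2.5957
row 8: Σ corner-gray over 10 cells = 5227  → 3.1277
row 9: Σ corner-gray over 10 cells = 4627  → 2.7687
row 10: Σ corner-gray over 10 cells = 4604  → 2.7549
Σ rows: total corner-gray = 52561  → 31.4510 mm³


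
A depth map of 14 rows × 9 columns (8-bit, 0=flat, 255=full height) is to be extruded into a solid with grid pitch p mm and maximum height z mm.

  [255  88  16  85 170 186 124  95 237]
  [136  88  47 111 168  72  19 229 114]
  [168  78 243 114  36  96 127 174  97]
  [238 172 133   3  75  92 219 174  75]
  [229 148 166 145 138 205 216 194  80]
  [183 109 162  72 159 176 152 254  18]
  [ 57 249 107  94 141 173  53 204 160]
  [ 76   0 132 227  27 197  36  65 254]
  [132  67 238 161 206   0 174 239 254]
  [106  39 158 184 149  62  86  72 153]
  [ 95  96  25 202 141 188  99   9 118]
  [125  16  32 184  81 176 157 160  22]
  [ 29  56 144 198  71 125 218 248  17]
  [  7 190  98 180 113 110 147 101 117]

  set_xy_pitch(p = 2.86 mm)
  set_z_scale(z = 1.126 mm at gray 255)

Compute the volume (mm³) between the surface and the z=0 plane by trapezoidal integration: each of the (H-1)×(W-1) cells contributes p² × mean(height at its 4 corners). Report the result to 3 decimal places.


484.187

height_mm = gray/255 × 1.126; cell vol = 2.86² × mean(4 corners)
unit = 2.86² × 1.126 / (4×255) = 0.00902964 mm³ per gray-sum
row 0: Σ corner-gray over 8 cells = 3738  → 33.7528
row 1: Σ corner-gray over 8 cells = 3719  → 33.5812
row 2: Σ corner-gray over 8 cells = 4050  → 36.5700
row 3: Σ corner-gray over 8 cells = 4782  → 43.1797
row 4: Σ corner-gray over 8 cells = 5102  → 46.0692
row 5: Σ corner-gray over 8 cells = 4628  → 41.7892
row 6: Σ corner-gray over 8 cells = 3957  → 35.7303
row 7: Σ corner-gray over 8 cells = 4254  → 38.4121
row 8: Σ corner-gray over 8 cells = 4315  → 38.9629
row 9: Σ corner-gray over 8 cells = 3492  → 31.5315
row 10: Σ corner-gray over 8 cells = 3492  → 31.5315
row 11: Σ corner-gray over 8 cells = 3925  → 35.4413
row 12: Σ corner-gray over 8 cells = 4168  → 37.6355
Σ rows: total corner-gray = 53622  → 484.1872 mm³


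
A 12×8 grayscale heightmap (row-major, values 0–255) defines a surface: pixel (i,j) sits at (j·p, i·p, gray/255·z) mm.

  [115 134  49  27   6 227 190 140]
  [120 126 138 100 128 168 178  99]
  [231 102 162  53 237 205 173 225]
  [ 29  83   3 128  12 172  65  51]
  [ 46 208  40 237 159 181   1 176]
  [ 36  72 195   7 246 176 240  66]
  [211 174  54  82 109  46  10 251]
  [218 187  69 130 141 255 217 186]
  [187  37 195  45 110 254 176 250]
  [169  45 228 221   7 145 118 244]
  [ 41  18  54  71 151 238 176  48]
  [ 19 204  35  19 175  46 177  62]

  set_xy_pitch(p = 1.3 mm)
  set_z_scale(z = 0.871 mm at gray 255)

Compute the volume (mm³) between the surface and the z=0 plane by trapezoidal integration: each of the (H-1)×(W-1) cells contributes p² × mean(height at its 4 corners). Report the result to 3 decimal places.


57.312

height_mm = gray/255 × 0.871; cell vol = 1.3² × mean(4 corners)
unit = 1.3² × 0.871 / (4×255) = 0.00144313 mm³ per gray-sum
row 0: Σ corner-gray over 7 cells = 3416  → 4.9297
row 1: Σ corner-gray over 7 cells = 4215  → 6.0828
row 2: Σ corner-gray over 7 cells = 3326  → 4.7998
row 3: Σ corner-gray over 7 cells = 2880  → 4.1562
row 4: Σ corner-gray over 7 cells = 3848  → 5.5532
row 5: Σ corner-gray over 7 cells = 3386  → 4.8864
row 6: Σ corner-gray over 7 cells = 3814  → 5.5041
row 7: Σ corner-gray over 7 cells = 4473  → 6.4551
row 8: Σ corner-gray over 7 cells = 4012  → 5.7898
row 9: Σ corner-gray over 7 cells = 3446  → 4.9730
row 10: Σ corner-gray over 7 cells = 2898  → 4.1822
Σ rows: total corner-gray = 39714  → 57.3124 mm³


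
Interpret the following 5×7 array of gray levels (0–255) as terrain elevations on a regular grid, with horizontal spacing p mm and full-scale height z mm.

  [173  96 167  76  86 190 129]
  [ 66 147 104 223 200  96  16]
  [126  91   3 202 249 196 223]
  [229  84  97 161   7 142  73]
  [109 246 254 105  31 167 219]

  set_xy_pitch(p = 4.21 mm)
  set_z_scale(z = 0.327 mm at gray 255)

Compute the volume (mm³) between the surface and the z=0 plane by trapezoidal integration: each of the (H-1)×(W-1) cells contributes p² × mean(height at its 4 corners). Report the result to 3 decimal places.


height_mm = gray/255 × 0.327; cell vol = 4.21² × mean(4 corners)
unit = 4.21² × 0.327 / (4×255) = 0.00568214 mm³ per gray-sum
row 0: Σ corner-gray over 6 cells = 3154  → 17.9215
row 1: Σ corner-gray over 6 cells = 3453  → 19.6204
row 2: Σ corner-gray over 6 cells = 3115  → 17.6999
row 3: Σ corner-gray over 6 cells = 3218  → 18.2851
Σ rows: total corner-gray = 12940  → 73.5269 mm³

73.527


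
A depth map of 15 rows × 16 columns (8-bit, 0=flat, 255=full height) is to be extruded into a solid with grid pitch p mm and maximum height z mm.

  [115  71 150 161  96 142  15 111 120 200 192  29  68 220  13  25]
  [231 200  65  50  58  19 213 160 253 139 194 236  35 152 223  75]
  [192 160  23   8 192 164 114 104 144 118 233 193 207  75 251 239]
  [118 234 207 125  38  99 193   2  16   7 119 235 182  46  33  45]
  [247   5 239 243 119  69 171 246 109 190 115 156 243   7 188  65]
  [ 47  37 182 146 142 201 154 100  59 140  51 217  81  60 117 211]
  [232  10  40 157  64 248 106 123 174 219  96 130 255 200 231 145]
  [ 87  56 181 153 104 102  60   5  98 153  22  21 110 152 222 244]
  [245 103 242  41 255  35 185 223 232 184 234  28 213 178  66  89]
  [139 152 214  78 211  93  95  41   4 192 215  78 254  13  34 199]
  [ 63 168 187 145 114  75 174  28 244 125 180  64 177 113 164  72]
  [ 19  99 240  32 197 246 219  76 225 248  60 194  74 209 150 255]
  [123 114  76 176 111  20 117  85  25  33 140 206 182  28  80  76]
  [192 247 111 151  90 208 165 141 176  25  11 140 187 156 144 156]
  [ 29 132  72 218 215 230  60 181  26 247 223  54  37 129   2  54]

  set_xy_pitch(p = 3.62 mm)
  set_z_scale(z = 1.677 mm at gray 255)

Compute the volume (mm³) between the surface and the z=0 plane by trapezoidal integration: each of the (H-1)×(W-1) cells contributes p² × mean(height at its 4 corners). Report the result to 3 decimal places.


2406.919

height_mm = gray/255 × 1.677; cell vol = 3.62² × mean(4 corners)
unit = 3.62² × 1.677 / (4×255) = 0.0215452 mm³ per gray-sum
row 0: Σ corner-gray over 15 cells = 7616  → 164.0881
row 1: Σ corner-gray over 15 cells = 8703  → 187.5077
row 2: Σ corner-gray over 15 cells = 7638  → 164.5620
row 3: Σ corner-gray over 15 cells = 7747  → 166.9105
row 4: Σ corner-gray over 15 cells = 8144  → 175.4639
row 5: Σ corner-gray over 15 cells = 8115  → 174.8391
row 6: Σ corner-gray over 15 cells = 7692  → 165.7255
row 7: Σ corner-gray over 15 cells = 7981  → 171.9520
row 8: Σ corner-gray over 15 cells = 8458  → 182.2291
row 9: Σ corner-gray over 15 cells = 7737  → 166.6950
row 10: Σ corner-gray over 15 cells = 8863  → 190.9549
row 11: Σ corner-gray over 15 cells = 7797  → 167.9877
row 12: Σ corner-gray over 15 cells = 7237  → 155.9224
row 13: Σ corner-gray over 15 cells = 7987  → 172.0813
Σ rows: total corner-gray = 111715  → 2406.9193 mm³


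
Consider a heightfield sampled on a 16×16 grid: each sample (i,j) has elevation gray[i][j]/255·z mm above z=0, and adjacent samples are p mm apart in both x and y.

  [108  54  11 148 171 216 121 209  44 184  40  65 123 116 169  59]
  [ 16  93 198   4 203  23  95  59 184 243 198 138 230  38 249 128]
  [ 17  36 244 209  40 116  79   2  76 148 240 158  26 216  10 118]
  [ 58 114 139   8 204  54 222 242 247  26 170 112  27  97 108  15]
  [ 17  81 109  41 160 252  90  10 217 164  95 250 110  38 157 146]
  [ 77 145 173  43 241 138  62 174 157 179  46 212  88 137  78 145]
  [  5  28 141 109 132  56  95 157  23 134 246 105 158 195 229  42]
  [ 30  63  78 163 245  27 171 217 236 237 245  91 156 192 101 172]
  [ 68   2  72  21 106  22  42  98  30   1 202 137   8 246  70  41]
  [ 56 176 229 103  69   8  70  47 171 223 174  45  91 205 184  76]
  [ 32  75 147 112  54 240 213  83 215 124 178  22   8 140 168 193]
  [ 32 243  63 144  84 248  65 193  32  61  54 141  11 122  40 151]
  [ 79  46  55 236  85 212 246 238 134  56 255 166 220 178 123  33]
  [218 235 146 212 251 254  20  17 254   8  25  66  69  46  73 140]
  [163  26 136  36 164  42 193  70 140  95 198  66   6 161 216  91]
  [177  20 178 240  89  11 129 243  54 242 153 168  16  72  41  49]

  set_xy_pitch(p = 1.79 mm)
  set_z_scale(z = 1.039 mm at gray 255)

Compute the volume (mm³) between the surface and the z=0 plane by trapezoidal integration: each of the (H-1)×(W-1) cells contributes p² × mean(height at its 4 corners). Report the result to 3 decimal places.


height_mm = gray/255 × 1.039; cell vol = 1.79² × mean(4 corners)
unit = 1.79² × 1.039 / (4×255) = 0.00326378 mm³ per gray-sum
row 0: Σ corner-gray over 15 cells = 7563  → 24.6840
row 1: Σ corner-gray over 15 cells = 7389  → 24.1161
row 2: Σ corner-gray over 15 cells = 6948  → 22.6768
row 3: Σ corner-gray over 15 cells = 7324  → 23.9040
row 4: Σ corner-gray over 15 cells = 7679  → 25.0626
row 5: Σ corner-gray over 15 cells = 7631  → 24.9059
row 6: Σ corner-gray over 15 cells = 8309  → 27.1188
row 7: Σ corner-gray over 15 cells = 6869  → 22.4189
row 8: Σ corner-gray over 15 cells = 5945  → 19.4032
row 9: Σ corner-gray over 15 cells = 7505  → 24.4947
row 10: Σ corner-gray over 15 cells = 6968  → 22.7420
row 11: Σ corner-gray over 15 cells = 7797  → 25.4477
row 12: Σ corner-gray over 15 cells = 8322  → 27.1612
row 13: Σ corner-gray over 15 cells = 7062  → 23.0488
row 14: Σ corner-gray over 15 cells = 6890  → 22.4875
Σ rows: total corner-gray = 110201  → 359.6723 mm³

359.672


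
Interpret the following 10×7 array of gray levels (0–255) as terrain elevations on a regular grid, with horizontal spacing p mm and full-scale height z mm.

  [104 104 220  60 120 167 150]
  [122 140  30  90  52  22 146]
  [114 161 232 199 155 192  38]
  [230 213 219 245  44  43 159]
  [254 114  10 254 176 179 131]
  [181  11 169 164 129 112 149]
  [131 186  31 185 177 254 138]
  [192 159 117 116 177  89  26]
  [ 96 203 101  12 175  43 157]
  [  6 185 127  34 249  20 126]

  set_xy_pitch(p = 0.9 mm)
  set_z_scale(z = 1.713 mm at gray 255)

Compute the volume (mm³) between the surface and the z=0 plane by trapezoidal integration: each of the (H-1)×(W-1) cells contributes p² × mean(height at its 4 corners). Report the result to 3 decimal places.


39.458

height_mm = gray/255 × 1.713; cell vol = 0.9² × mean(4 corners)
unit = 0.9² × 1.713 / (4×255) = 0.00136032 mm³ per gray-sum
row 0: Σ corner-gray over 6 cells = 2532  → 3.4443
row 1: Σ corner-gray over 6 cells = 2966  → 4.0347
row 2: Σ corner-gray over 6 cells = 3947  → 5.3692
row 3: Σ corner-gray over 6 cells = 3768  → 5.1257
row 4: Σ corner-gray over 6 cells = 3351  → 4.5584
row 5: Σ corner-gray over 6 cells = 3435  → 4.6727
row 6: Σ corner-gray over 6 cells = 3469  → 4.7190
row 7: Σ corner-gray over 6 cells = 2855  → 3.8837
row 8: Σ corner-gray over 6 cells = 2683  → 3.6497
Σ rows: total corner-gray = 29006  → 39.4575 mm³


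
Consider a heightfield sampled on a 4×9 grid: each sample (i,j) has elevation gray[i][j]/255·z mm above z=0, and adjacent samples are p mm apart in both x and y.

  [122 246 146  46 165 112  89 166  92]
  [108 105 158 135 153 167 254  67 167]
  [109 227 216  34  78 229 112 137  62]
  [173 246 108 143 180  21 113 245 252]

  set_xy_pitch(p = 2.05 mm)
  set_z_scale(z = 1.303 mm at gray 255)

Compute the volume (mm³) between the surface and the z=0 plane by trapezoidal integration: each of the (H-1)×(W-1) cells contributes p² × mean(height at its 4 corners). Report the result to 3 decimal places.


height_mm = gray/255 × 1.303; cell vol = 2.05² × mean(4 corners)
unit = 2.05² × 1.303 / (4×255) = 0.00536849 mm³ per gray-sum
row 0: Σ corner-gray over 8 cells = 4507  → 24.1958
row 1: Σ corner-gray over 8 cells = 4590  → 24.6414
row 2: Σ corner-gray over 8 cells = 4774  → 25.6292
Σ rows: total corner-gray = 13871  → 74.4663 mm³

74.466


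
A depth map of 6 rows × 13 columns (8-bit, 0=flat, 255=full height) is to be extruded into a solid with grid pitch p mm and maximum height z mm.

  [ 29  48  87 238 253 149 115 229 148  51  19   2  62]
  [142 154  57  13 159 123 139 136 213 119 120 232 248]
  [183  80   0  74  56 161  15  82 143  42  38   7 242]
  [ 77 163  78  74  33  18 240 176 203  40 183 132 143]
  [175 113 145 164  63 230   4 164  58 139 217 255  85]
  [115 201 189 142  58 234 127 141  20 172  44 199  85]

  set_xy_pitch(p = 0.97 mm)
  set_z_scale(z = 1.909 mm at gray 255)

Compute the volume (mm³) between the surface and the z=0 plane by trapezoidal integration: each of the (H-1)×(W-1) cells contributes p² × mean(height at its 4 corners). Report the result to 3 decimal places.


50.774

height_mm = gray/255 × 1.909; cell vol = 0.97² × mean(4 corners)
unit = 0.97² × 1.909 / (4×255) = 0.00176096 mm³ per gray-sum
row 0: Σ corner-gray over 12 cells = 6089  → 10.7225
row 1: Σ corner-gray over 12 cells = 5141  → 9.0531
row 2: Σ corner-gray over 12 cells = 4721  → 8.3135
row 3: Σ corner-gray over 12 cells = 6264  → 11.0306
row 4: Σ corner-gray over 12 cells = 6618  → 11.6540
Σ rows: total corner-gray = 28833  → 50.7737 mm³


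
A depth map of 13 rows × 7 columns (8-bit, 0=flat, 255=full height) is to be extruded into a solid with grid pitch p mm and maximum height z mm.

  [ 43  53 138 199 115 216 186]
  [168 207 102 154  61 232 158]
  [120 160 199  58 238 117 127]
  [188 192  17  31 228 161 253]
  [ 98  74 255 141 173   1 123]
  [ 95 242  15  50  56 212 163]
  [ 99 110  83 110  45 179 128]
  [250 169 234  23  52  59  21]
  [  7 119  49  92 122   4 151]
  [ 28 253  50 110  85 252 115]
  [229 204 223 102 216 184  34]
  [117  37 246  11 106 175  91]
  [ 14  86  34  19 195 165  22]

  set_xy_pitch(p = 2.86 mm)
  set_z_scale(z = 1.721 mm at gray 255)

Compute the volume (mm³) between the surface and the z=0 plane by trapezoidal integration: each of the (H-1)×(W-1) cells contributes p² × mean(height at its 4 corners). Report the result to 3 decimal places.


height_mm = gray/255 × 1.721; cell vol = 2.86² × mean(4 corners)
unit = 2.86² × 1.721 / (4×255) = 0.0138011 mm³ per gray-sum
row 0: Σ corner-gray over 6 cells = 3509  → 48.4280
row 1: Σ corner-gray over 6 cells = 3629  → 50.0841
row 2: Σ corner-gray over 6 cells = 3490  → 48.1657
row 3: Σ corner-gray over 6 cells = 3208  → 44.2738
row 4: Σ corner-gray over 6 cells = 2917  → 40.2577
row 5: Σ corner-gray over 6 cells = 2689  → 37.1111
row 6: Σ corner-gray over 6 cells = 2626  → 36.2416
row 7: Σ corner-gray over 6 cells = 2275  → 31.3974
row 8: Σ corner-gray over 6 cells = 2573  → 35.5102
row 9: Σ corner-gray over 6 cells = 3764  → 51.9472
row 10: Σ corner-gray over 6 cells = 3479  → 48.0139
row 11: Σ corner-gray over 6 cells = 2392  → 33.0122
Σ rows: total corner-gray = 36551  → 504.4429 mm³

504.443


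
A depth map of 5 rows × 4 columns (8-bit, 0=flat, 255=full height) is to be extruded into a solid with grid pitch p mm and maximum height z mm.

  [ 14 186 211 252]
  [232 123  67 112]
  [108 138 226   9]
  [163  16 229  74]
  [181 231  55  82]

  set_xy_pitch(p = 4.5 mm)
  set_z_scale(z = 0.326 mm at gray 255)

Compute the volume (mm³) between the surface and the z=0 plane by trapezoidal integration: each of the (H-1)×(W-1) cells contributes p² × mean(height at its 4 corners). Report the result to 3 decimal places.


41.984

height_mm = gray/255 × 0.326; cell vol = 4.5² × mean(4 corners)
unit = 4.5² × 0.326 / (4×255) = 0.00647206 mm³ per gray-sum
row 0: Σ corner-gray over 3 cells = 1784  → 11.5462
row 1: Σ corner-gray over 3 cells = 1569  → 10.1547
row 2: Σ corner-gray over 3 cells = 1572  → 10.1741
row 3: Σ corner-gray over 3 cells = 1562  → 10.1094
Σ rows: total corner-gray = 6487  → 41.9842 mm³


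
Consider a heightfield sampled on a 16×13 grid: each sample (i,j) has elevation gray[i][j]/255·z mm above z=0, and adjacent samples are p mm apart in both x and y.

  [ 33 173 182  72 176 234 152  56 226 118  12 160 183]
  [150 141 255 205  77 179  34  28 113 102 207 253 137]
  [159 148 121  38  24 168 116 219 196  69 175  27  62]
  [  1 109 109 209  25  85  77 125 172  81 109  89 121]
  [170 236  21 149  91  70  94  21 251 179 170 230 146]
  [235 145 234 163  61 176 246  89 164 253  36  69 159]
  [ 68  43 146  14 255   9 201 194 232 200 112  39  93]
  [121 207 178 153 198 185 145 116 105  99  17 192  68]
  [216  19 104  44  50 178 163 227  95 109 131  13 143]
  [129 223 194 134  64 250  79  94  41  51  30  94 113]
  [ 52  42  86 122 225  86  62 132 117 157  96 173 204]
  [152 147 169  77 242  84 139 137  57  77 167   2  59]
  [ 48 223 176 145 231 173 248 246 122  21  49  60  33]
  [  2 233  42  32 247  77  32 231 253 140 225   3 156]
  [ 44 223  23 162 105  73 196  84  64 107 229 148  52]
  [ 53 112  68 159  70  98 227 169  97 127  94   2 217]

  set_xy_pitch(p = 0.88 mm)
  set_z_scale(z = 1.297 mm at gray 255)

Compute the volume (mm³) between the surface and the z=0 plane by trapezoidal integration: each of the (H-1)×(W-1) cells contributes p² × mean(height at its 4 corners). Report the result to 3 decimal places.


90.352

height_mm = gray/255 × 1.297; cell vol = 0.88² × mean(4 corners)
unit = 0.88² × 1.297 / (4×255) = 0.000984703 mm³ per gray-sum
row 0: Σ corner-gray over 12 cells = 6813  → 6.7088
row 1: Σ corner-gray over 12 cells = 6298  → 6.2017
row 2: Σ corner-gray over 12 cells = 5325  → 5.2435
row 3: Σ corner-gray over 12 cells = 5842  → 5.7526
row 4: Σ corner-gray over 12 cells = 7006  → 6.8988
row 5: Σ corner-gray over 12 cells = 6717  → 6.6142
row 6: Σ corner-gray over 12 cells = 6430  → 6.3316
row 7: Σ corner-gray over 12 cells = 6004  → 5.9122
row 8: Σ corner-gray over 12 cells = 5375  → 5.2928
row 9: Σ corner-gray over 12 cells = 5602  → 5.5163
row 10: Σ corner-gray over 12 cells = 5659  → 5.5724
row 11: Σ corner-gray over 12 cells = 6276  → 6.1800
row 12: Σ corner-gray over 12 cells = 6657  → 6.5552
row 13: Σ corner-gray over 12 cells = 6112  → 6.0185
row 14: Σ corner-gray over 12 cells = 5640  → 5.5537
Σ rows: total corner-gray = 91756  → 90.3524 mm³


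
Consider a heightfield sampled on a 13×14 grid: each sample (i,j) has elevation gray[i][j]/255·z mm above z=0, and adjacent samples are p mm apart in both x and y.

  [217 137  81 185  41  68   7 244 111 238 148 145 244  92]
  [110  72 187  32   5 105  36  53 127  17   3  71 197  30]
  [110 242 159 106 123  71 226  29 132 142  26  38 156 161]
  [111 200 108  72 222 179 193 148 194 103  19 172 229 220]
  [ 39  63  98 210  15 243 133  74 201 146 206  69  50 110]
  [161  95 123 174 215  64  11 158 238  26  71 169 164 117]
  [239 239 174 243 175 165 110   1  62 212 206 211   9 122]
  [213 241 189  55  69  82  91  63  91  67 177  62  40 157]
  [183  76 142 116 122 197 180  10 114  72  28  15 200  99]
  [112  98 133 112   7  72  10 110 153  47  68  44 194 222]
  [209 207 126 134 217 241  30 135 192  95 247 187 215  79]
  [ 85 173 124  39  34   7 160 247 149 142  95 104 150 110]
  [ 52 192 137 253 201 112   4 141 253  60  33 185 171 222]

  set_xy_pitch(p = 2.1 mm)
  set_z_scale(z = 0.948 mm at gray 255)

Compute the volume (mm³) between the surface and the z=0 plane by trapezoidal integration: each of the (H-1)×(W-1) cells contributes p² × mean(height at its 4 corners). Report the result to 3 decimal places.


317.318

height_mm = gray/255 × 0.948; cell vol = 2.1² × mean(4 corners)
unit = 2.1² × 0.948 / (4×255) = 0.00409871 mm³ per gray-sum
row 0: Σ corner-gray over 13 cells = 5557  → 22.7765
row 1: Σ corner-gray over 13 cells = 5121  → 20.9895
row 2: Σ corner-gray over 13 cells = 7180  → 29.4287
row 3: Σ corner-gray over 13 cells = 7174  → 29.4041
row 4: Σ corner-gray over 13 cells = 6459  → 26.4735
row 5: Σ corner-gray over 13 cells = 7269  → 29.7935
row 6: Σ corner-gray over 13 cells = 6799  → 27.8671
row 7: Σ corner-gray over 13 cells = 5650  → 23.1577
row 8: Σ corner-gray over 13 cells = 5256  → 21.5428
row 9: Σ corner-gray over 13 cells = 6770  → 27.7482
row 10: Σ corner-gray over 13 cells = 7383  → 30.2607
row 11: Σ corner-gray over 13 cells = 6801  → 27.8753
Σ rows: total corner-gray = 77419  → 317.3177 mm³
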